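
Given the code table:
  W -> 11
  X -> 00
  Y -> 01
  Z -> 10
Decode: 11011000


Decoding:
11 -> W
01 -> Y
10 -> Z
00 -> X


Result: WYZX


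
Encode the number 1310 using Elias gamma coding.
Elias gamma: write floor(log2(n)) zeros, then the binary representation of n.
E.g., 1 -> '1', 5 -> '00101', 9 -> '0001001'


num_bits = floor(log2(1310)) + 1 = 11
leading_zeros = num_bits - 1 = 10
binary(1310) = 10100011110

Elias gamma(1310) = '0000000000' + '10100011110' = 000000000010100011110 (21 bits)


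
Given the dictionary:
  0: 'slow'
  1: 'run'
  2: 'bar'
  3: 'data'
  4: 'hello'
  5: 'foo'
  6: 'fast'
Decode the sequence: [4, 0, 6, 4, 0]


Look up each index in the dictionary:
  4 -> 'hello'
  0 -> 'slow'
  6 -> 'fast'
  4 -> 'hello'
  0 -> 'slow'

Decoded: "hello slow fast hello slow"


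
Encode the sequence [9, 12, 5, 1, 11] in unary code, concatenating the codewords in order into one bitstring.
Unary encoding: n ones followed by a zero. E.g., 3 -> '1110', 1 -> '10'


Encode each number as n ones followed by a terminating 0:
  9 -> 1111111110 (10 bits)
  12 -> 1111111111110 (13 bits)
  5 -> 111110 (6 bits)
  1 -> 10 (2 bits)
  11 -> 111111111110 (12 bits)
Total length = 10 + 13 + 6 + 2 + 12 = 43 bits.

Unary([9, 12, 5, 1, 11]) = 1111111110111111111111011111010111111111110 (43 bits)


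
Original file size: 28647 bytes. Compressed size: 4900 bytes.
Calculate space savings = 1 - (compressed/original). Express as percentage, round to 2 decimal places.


ratio = compressed/original = 4900/28647 = 0.171048
savings = 1 - ratio = 1 - 0.171048 = 0.828952
as a percentage: 0.828952 * 100 = 82.9%

Space savings = 1 - 4900/28647 = 82.9%


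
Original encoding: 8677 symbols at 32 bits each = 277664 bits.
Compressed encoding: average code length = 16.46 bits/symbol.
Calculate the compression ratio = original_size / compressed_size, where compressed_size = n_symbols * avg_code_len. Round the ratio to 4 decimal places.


original_size = n_symbols * orig_bits = 8677 * 32 = 277664 bits
compressed_size = n_symbols * avg_code_len = 8677 * 16.46 = 142823.42 bits
ratio = original_size / compressed_size = 277664 / 142823.42 = 1.9441

Compression ratio = 1.9441


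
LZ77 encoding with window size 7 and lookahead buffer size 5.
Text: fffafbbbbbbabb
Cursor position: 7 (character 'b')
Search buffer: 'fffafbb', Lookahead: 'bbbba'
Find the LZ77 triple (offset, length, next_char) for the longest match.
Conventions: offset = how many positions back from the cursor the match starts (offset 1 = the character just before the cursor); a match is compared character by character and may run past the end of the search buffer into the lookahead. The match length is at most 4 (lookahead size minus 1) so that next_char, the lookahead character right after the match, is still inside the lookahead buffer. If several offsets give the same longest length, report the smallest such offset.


Try each offset into the search buffer:
  offset=1 (pos 6, char 'b'): match length 4
  offset=2 (pos 5, char 'b'): match length 4
  offset=3 (pos 4, char 'f'): match length 0
  offset=4 (pos 3, char 'a'): match length 0
  offset=5 (pos 2, char 'f'): match length 0
  offset=6 (pos 1, char 'f'): match length 0
  offset=7 (pos 0, char 'f'): match length 0
Longest match has length 4, found at offsets 1, 2; take the smallest, offset 1.
next_char = character at position 7 + 4 = 11 -> 'a'

Best match: offset=1, length=4 (matching 'bbbb' starting at position 6)
LZ77 triple: (1, 4, 'a')


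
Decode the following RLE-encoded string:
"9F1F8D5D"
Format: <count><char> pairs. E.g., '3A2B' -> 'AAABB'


Expanding each <count><char> pair:
  9F -> 'FFFFFFFFF'
  1F -> 'F'
  8D -> 'DDDDDDDD'
  5D -> 'DDDDD'

Decoded = FFFFFFFFFFDDDDDDDDDDDDD


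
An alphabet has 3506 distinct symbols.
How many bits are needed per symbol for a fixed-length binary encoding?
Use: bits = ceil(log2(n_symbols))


log2(3506) = 11.7756
Bracket: 2^11 = 2048 < 3506 <= 2^12 = 4096
So ceil(log2(3506)) = 12

bits = ceil(log2(3506)) = ceil(11.7756) = 12 bits


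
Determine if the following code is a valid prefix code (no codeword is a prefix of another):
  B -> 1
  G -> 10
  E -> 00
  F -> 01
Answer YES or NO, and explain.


Checking each pair (does one codeword prefix another?):
  B='1' vs G='10': prefix -- VIOLATION

NO -- this is NOT a valid prefix code. B (1) is a prefix of G (10).


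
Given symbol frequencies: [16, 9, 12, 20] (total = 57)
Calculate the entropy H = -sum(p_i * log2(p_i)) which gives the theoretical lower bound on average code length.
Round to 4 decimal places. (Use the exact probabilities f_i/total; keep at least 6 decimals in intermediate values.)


Per-symbol terms -p_i * log2(p_i) with p_i = f_i/57:
  p = 16/57 = 0.280702: log2(p) = -1.832890, -p*log2(p) = 0.514495
  p = 9/57 = 0.157895: log2(p) = -2.662965, -p*log2(p) = 0.420468
  p = 12/57 = 0.210526: log2(p) = -2.247928, -p*log2(p) = 0.473248
  p = 20/57 = 0.350877: log2(p) = -1.510962, -p*log2(p) = 0.530162
H = 0.514495 + 0.420468 + 0.473248 + 0.530162 = 1.938373

H = 1.9384 bits/symbol


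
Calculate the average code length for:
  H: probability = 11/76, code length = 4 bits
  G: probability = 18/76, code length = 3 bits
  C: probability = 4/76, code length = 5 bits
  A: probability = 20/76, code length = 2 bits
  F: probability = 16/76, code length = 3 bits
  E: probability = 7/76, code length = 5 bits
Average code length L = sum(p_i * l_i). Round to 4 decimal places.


Weighted contributions p_i * l_i:
  H: (11/76) * 4 = 44/76
  G: (18/76) * 3 = 54/76
  C: (4/76) * 5 = 20/76
  A: (20/76) * 2 = 40/76
  F: (16/76) * 3 = 48/76
  E: (7/76) * 5 = 35/76
Sum = (44 + 54 + 20 + 40 + 48 + 35)/76 = 241/76

L = 241/76 = 3.1711 bits/symbol


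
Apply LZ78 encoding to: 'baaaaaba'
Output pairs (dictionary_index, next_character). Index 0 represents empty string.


LZ78 encoding steps:
Dictionary: {0: ''}
Step 1: w='' (idx 0), next='b' -> output (0, 'b'), add 'b' as idx 1
Step 2: w='' (idx 0), next='a' -> output (0, 'a'), add 'a' as idx 2
Step 3: w='a' (idx 2), next='a' -> output (2, 'a'), add 'aa' as idx 3
Step 4: w='aa' (idx 3), next='b' -> output (3, 'b'), add 'aab' as idx 4
Step 5: w='a' (idx 2), end of input -> output (2, '')


Encoded: [(0, 'b'), (0, 'a'), (2, 'a'), (3, 'b'), (2, '')]


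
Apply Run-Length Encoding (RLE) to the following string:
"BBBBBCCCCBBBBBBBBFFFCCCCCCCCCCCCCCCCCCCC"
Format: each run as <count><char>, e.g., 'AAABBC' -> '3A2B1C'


Scanning runs left to right:
  i=0: run of 'B' x 5 -> '5B'
  i=5: run of 'C' x 4 -> '4C'
  i=9: run of 'B' x 8 -> '8B'
  i=17: run of 'F' x 3 -> '3F'
  i=20: run of 'C' x 20 -> '20C'

RLE = 5B4C8B3F20C


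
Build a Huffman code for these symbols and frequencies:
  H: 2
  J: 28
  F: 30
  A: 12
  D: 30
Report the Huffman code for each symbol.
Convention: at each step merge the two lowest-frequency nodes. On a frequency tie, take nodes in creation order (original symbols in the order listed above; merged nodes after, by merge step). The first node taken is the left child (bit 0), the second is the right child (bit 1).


Huffman tree construction:
Step 1: Merge H(2) + A(12) = 14
Step 2: Merge (H+A)(14) + J(28) = 42
Step 3: Merge F(30) + D(30) = 60
Step 4: Merge ((H+A)+J)(42) + (F+D)(60) = 102
Read each symbol's code off the tree from the root (left child = 0, right child = 1).

Codes:
  H: 000 (length 3)
  J: 01 (length 2)
  F: 10 (length 2)
  A: 001 (length 3)
  D: 11 (length 2)
Average code length: 218/102 = 2.1373 bits/symbol


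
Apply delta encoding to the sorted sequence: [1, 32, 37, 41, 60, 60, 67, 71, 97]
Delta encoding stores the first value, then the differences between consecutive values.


First value: 1
Deltas:
  32 - 1 = 31
  37 - 32 = 5
  41 - 37 = 4
  60 - 41 = 19
  60 - 60 = 0
  67 - 60 = 7
  71 - 67 = 4
  97 - 71 = 26


Delta encoded: [1, 31, 5, 4, 19, 0, 7, 4, 26]


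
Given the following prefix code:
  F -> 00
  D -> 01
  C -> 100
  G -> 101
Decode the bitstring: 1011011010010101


Decoding step by step:
Bits 101 -> G
Bits 101 -> G
Bits 101 -> G
Bits 00 -> F
Bits 101 -> G
Bits 01 -> D


Decoded message: GGGFGD


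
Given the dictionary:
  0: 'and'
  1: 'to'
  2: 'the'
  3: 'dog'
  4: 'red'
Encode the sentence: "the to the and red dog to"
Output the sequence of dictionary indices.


Look up each word in the dictionary:
  'the' -> 2
  'to' -> 1
  'the' -> 2
  'and' -> 0
  'red' -> 4
  'dog' -> 3
  'to' -> 1

Encoded: [2, 1, 2, 0, 4, 3, 1]


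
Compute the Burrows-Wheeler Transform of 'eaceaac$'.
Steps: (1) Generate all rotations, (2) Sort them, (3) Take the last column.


Rotations (sorted):
  0: $eaceaac -> last char: c
  1: aac$eace -> last char: e
  2: ac$eacea -> last char: a
  3: aceaac$e -> last char: e
  4: c$eaceaa -> last char: a
  5: ceaac$ea -> last char: a
  6: eaac$eac -> last char: c
  7: eaceaac$ -> last char: $


BWT = ceaeaac$


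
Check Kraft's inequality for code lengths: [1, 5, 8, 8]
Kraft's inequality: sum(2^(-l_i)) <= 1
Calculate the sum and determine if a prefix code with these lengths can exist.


Sum = 2^(-1) + 2^(-5) + 2^(-8) + 2^(-8)
    = 0.5 + 0.03125 + 0.00390625 + 0.00390625
    = 138/256 = 0.5390625
Since 0.5390625 <= 1, Kraft's inequality IS satisfied.
A prefix code with these lengths CAN exist.

Kraft sum = 0.5390625. Satisfied.


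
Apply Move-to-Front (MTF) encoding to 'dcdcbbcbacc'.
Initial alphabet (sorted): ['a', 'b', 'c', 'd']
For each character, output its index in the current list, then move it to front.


MTF encoding:
'd': index 3 in ['a', 'b', 'c', 'd'] -> ['d', 'a', 'b', 'c']
'c': index 3 in ['d', 'a', 'b', 'c'] -> ['c', 'd', 'a', 'b']
'd': index 1 in ['c', 'd', 'a', 'b'] -> ['d', 'c', 'a', 'b']
'c': index 1 in ['d', 'c', 'a', 'b'] -> ['c', 'd', 'a', 'b']
'b': index 3 in ['c', 'd', 'a', 'b'] -> ['b', 'c', 'd', 'a']
'b': index 0 in ['b', 'c', 'd', 'a'] -> ['b', 'c', 'd', 'a']
'c': index 1 in ['b', 'c', 'd', 'a'] -> ['c', 'b', 'd', 'a']
'b': index 1 in ['c', 'b', 'd', 'a'] -> ['b', 'c', 'd', 'a']
'a': index 3 in ['b', 'c', 'd', 'a'] -> ['a', 'b', 'c', 'd']
'c': index 2 in ['a', 'b', 'c', 'd'] -> ['c', 'a', 'b', 'd']
'c': index 0 in ['c', 'a', 'b', 'd'] -> ['c', 'a', 'b', 'd']


Output: [3, 3, 1, 1, 3, 0, 1, 1, 3, 2, 0]


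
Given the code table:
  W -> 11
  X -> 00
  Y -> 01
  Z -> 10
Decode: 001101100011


Decoding:
00 -> X
11 -> W
01 -> Y
10 -> Z
00 -> X
11 -> W


Result: XWYZXW


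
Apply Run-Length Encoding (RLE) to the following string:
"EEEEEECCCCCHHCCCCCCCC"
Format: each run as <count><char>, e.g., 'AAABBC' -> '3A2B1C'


Scanning runs left to right:
  i=0: run of 'E' x 6 -> '6E'
  i=6: run of 'C' x 5 -> '5C'
  i=11: run of 'H' x 2 -> '2H'
  i=13: run of 'C' x 8 -> '8C'

RLE = 6E5C2H8C


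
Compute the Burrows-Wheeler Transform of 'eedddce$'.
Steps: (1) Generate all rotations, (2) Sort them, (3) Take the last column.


Rotations (sorted):
  0: $eedddce -> last char: e
  1: ce$eeddd -> last char: d
  2: dce$eedd -> last char: d
  3: ddce$eed -> last char: d
  4: dddce$ee -> last char: e
  5: e$eedddc -> last char: c
  6: edddce$e -> last char: e
  7: eedddce$ -> last char: $


BWT = edddece$


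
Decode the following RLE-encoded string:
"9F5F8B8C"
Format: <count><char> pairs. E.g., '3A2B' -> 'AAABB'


Expanding each <count><char> pair:
  9F -> 'FFFFFFFFF'
  5F -> 'FFFFF'
  8B -> 'BBBBBBBB'
  8C -> 'CCCCCCCC'

Decoded = FFFFFFFFFFFFFFBBBBBBBBCCCCCCCC


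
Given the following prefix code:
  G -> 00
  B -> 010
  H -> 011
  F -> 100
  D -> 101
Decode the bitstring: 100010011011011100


Decoding step by step:
Bits 100 -> F
Bits 010 -> B
Bits 011 -> H
Bits 011 -> H
Bits 011 -> H
Bits 100 -> F


Decoded message: FBHHHF


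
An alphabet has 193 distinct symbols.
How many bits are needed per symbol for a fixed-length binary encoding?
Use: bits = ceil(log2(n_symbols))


log2(193) = 7.5925
Bracket: 2^7 = 128 < 193 <= 2^8 = 256
So ceil(log2(193)) = 8

bits = ceil(log2(193)) = ceil(7.5925) = 8 bits


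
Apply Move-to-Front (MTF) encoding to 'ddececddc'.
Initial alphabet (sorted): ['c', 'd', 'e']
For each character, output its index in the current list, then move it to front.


MTF encoding:
'd': index 1 in ['c', 'd', 'e'] -> ['d', 'c', 'e']
'd': index 0 in ['d', 'c', 'e'] -> ['d', 'c', 'e']
'e': index 2 in ['d', 'c', 'e'] -> ['e', 'd', 'c']
'c': index 2 in ['e', 'd', 'c'] -> ['c', 'e', 'd']
'e': index 1 in ['c', 'e', 'd'] -> ['e', 'c', 'd']
'c': index 1 in ['e', 'c', 'd'] -> ['c', 'e', 'd']
'd': index 2 in ['c', 'e', 'd'] -> ['d', 'c', 'e']
'd': index 0 in ['d', 'c', 'e'] -> ['d', 'c', 'e']
'c': index 1 in ['d', 'c', 'e'] -> ['c', 'd', 'e']


Output: [1, 0, 2, 2, 1, 1, 2, 0, 1]


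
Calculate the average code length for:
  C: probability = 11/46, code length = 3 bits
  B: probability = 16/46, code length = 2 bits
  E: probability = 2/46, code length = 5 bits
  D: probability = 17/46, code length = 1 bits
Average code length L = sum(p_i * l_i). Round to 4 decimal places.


Weighted contributions p_i * l_i:
  C: (11/46) * 3 = 33/46
  B: (16/46) * 2 = 32/46
  E: (2/46) * 5 = 10/46
  D: (17/46) * 1 = 17/46
Sum = (33 + 32 + 10 + 17)/46 = 92/46

L = 92/46 = 2.0000 bits/symbol


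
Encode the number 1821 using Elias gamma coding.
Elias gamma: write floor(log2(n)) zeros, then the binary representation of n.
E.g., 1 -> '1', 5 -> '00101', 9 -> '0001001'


num_bits = floor(log2(1821)) + 1 = 11
leading_zeros = num_bits - 1 = 10
binary(1821) = 11100011101

Elias gamma(1821) = '0000000000' + '11100011101' = 000000000011100011101 (21 bits)


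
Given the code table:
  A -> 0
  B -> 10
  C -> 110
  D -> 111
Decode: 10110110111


Decoding:
10 -> B
110 -> C
110 -> C
111 -> D


Result: BCCD


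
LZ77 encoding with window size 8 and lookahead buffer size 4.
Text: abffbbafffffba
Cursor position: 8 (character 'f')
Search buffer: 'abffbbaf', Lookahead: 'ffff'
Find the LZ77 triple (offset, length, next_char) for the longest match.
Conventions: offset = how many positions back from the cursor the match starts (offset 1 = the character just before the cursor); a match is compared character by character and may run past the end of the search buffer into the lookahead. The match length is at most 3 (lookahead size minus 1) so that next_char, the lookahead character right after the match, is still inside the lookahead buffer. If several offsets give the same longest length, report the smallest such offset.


Try each offset into the search buffer:
  offset=1 (pos 7, char 'f'): match length 3
  offset=2 (pos 6, char 'a'): match length 0
  offset=3 (pos 5, char 'b'): match length 0
  offset=4 (pos 4, char 'b'): match length 0
  offset=5 (pos 3, char 'f'): match length 1
  offset=6 (pos 2, char 'f'): match length 2
  offset=7 (pos 1, char 'b'): match length 0
  offset=8 (pos 0, char 'a'): match length 0
Longest match has length 3 at offset 1.
next_char = character at position 8 + 3 = 11 -> 'f'

Best match: offset=1, length=3 (matching 'fff' starting at position 7)
LZ77 triple: (1, 3, 'f')


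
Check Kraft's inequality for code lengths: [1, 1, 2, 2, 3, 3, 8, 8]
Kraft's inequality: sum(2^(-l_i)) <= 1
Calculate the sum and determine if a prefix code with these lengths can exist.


Sum = 2^(-1) + 2^(-1) + 2^(-2) + 2^(-2) + 2^(-3) + 2^(-3) + 2^(-8) + 2^(-8)
    = 0.5 + 0.5 + 0.25 + 0.25 + 0.125 + 0.125 + 0.00390625 + 0.00390625
    = 450/256 = 1.7578125
Since 1.7578125 > 1, Kraft's inequality is NOT satisfied.
A prefix code with these lengths CANNOT exist.

Kraft sum = 1.7578125. Not satisfied.


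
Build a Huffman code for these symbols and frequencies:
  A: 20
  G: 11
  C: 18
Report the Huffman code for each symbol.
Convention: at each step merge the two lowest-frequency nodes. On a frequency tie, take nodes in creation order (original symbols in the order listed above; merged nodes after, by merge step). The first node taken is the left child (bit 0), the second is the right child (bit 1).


Huffman tree construction:
Step 1: Merge G(11) + C(18) = 29
Step 2: Merge A(20) + (G+C)(29) = 49
Read each symbol's code off the tree from the root (left child = 0, right child = 1).

Codes:
  A: 0 (length 1)
  G: 10 (length 2)
  C: 11 (length 2)
Average code length: 78/49 = 1.5918 bits/symbol


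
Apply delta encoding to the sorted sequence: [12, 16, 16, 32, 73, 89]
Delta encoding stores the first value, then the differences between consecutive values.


First value: 12
Deltas:
  16 - 12 = 4
  16 - 16 = 0
  32 - 16 = 16
  73 - 32 = 41
  89 - 73 = 16


Delta encoded: [12, 4, 0, 16, 41, 16]


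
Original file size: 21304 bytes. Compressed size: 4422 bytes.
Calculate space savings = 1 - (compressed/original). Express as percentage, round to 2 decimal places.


ratio = compressed/original = 4422/21304 = 0.207567
savings = 1 - ratio = 1 - 0.207567 = 0.792433
as a percentage: 0.792433 * 100 = 79.24%

Space savings = 1 - 4422/21304 = 79.24%


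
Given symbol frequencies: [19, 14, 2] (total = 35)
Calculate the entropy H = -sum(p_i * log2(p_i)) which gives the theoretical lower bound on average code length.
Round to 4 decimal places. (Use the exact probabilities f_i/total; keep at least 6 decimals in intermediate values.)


Per-symbol terms -p_i * log2(p_i) with p_i = f_i/35:
  p = 19/35 = 0.542857: log2(p) = -0.881356, -p*log2(p) = 0.478450
  p = 14/35 = 0.400000: log2(p) = -1.321928, -p*log2(p) = 0.528771
  p = 2/35 = 0.057143: log2(p) = -4.129283, -p*log2(p) = 0.235959
H = 0.478450 + 0.528771 + 0.235959 = 1.243180

H = 1.2432 bits/symbol


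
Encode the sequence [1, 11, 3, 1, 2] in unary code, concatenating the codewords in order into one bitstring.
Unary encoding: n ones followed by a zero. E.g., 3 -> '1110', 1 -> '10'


Encode each number as n ones followed by a terminating 0:
  1 -> 10 (2 bits)
  11 -> 111111111110 (12 bits)
  3 -> 1110 (4 bits)
  1 -> 10 (2 bits)
  2 -> 110 (3 bits)
Total length = 2 + 12 + 4 + 2 + 3 = 23 bits.

Unary([1, 11, 3, 1, 2]) = 10111111111110111010110 (23 bits)


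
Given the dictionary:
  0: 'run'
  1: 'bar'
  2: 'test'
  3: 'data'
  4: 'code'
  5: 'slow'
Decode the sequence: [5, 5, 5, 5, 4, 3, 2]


Look up each index in the dictionary:
  5 -> 'slow'
  5 -> 'slow'
  5 -> 'slow'
  5 -> 'slow'
  4 -> 'code'
  3 -> 'data'
  2 -> 'test'

Decoded: "slow slow slow slow code data test"


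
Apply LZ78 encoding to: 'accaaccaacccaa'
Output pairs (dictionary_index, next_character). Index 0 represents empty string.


LZ78 encoding steps:
Dictionary: {0: ''}
Step 1: w='' (idx 0), next='a' -> output (0, 'a'), add 'a' as idx 1
Step 2: w='' (idx 0), next='c' -> output (0, 'c'), add 'c' as idx 2
Step 3: w='c' (idx 2), next='a' -> output (2, 'a'), add 'ca' as idx 3
Step 4: w='a' (idx 1), next='c' -> output (1, 'c'), add 'ac' as idx 4
Step 5: w='ca' (idx 3), next='a' -> output (3, 'a'), add 'caa' as idx 5
Step 6: w='c' (idx 2), next='c' -> output (2, 'c'), add 'cc' as idx 6
Step 7: w='caa' (idx 5), end of input -> output (5, '')


Encoded: [(0, 'a'), (0, 'c'), (2, 'a'), (1, 'c'), (3, 'a'), (2, 'c'), (5, '')]


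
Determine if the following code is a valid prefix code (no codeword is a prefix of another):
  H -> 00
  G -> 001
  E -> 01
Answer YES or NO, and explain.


Checking each pair (does one codeword prefix another?):
  H='00' vs G='001': prefix -- VIOLATION

NO -- this is NOT a valid prefix code. H (00) is a prefix of G (001).


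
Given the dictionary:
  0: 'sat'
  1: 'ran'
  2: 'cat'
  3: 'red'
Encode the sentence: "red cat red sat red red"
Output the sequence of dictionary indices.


Look up each word in the dictionary:
  'red' -> 3
  'cat' -> 2
  'red' -> 3
  'sat' -> 0
  'red' -> 3
  'red' -> 3

Encoded: [3, 2, 3, 0, 3, 3]


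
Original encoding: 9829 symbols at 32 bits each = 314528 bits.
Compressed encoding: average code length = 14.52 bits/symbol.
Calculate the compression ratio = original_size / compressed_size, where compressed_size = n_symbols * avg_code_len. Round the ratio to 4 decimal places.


original_size = n_symbols * orig_bits = 9829 * 32 = 314528 bits
compressed_size = n_symbols * avg_code_len = 9829 * 14.52 = 142717.08 bits
ratio = original_size / compressed_size = 314528 / 142717.08 = 2.2039

Compression ratio = 2.2039


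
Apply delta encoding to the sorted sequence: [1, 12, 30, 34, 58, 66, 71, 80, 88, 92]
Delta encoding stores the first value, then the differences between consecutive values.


First value: 1
Deltas:
  12 - 1 = 11
  30 - 12 = 18
  34 - 30 = 4
  58 - 34 = 24
  66 - 58 = 8
  71 - 66 = 5
  80 - 71 = 9
  88 - 80 = 8
  92 - 88 = 4


Delta encoded: [1, 11, 18, 4, 24, 8, 5, 9, 8, 4]


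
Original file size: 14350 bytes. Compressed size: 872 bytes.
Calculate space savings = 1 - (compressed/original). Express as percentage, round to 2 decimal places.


ratio = compressed/original = 872/14350 = 0.060767
savings = 1 - ratio = 1 - 0.060767 = 0.939233
as a percentage: 0.939233 * 100 = 93.92%

Space savings = 1 - 872/14350 = 93.92%


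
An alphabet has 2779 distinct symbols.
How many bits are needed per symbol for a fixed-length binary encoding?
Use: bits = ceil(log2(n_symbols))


log2(2779) = 11.4404
Bracket: 2^11 = 2048 < 2779 <= 2^12 = 4096
So ceil(log2(2779)) = 12

bits = ceil(log2(2779)) = ceil(11.4404) = 12 bits


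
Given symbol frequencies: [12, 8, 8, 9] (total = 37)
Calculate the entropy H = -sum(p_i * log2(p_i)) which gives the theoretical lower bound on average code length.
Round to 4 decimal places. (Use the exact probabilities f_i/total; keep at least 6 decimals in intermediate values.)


Per-symbol terms -p_i * log2(p_i) with p_i = f_i/37:
  p = 12/37 = 0.324324: log2(p) = -1.624491, -p*log2(p) = 0.526862
  p = 8/37 = 0.216216: log2(p) = -2.209453, -p*log2(p) = 0.477720
  p = 8/37 = 0.216216: log2(p) = -2.209453, -p*log2(p) = 0.477720
  p = 9/37 = 0.243243: log2(p) = -2.039528, -p*log2(p) = 0.496101
H = 0.526862 + 0.477720 + 0.477720 + 0.496101 = 1.978403

H = 1.9784 bits/symbol


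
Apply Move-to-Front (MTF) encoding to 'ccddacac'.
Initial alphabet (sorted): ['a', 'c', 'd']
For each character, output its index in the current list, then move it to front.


MTF encoding:
'c': index 1 in ['a', 'c', 'd'] -> ['c', 'a', 'd']
'c': index 0 in ['c', 'a', 'd'] -> ['c', 'a', 'd']
'd': index 2 in ['c', 'a', 'd'] -> ['d', 'c', 'a']
'd': index 0 in ['d', 'c', 'a'] -> ['d', 'c', 'a']
'a': index 2 in ['d', 'c', 'a'] -> ['a', 'd', 'c']
'c': index 2 in ['a', 'd', 'c'] -> ['c', 'a', 'd']
'a': index 1 in ['c', 'a', 'd'] -> ['a', 'c', 'd']
'c': index 1 in ['a', 'c', 'd'] -> ['c', 'a', 'd']


Output: [1, 0, 2, 0, 2, 2, 1, 1]


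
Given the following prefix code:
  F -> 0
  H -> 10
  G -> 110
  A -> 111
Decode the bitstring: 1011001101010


Decoding step by step:
Bits 10 -> H
Bits 110 -> G
Bits 0 -> F
Bits 110 -> G
Bits 10 -> H
Bits 10 -> H


Decoded message: HGFGHH


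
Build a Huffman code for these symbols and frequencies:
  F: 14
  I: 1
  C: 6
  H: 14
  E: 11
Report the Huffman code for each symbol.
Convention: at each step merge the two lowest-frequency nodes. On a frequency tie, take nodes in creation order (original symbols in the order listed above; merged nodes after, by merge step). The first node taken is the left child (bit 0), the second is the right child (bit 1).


Huffman tree construction:
Step 1: Merge I(1) + C(6) = 7
Step 2: Merge (I+C)(7) + E(11) = 18
Step 3: Merge F(14) + H(14) = 28
Step 4: Merge ((I+C)+E)(18) + (F+H)(28) = 46
Read each symbol's code off the tree from the root (left child = 0, right child = 1).

Codes:
  F: 10 (length 2)
  I: 000 (length 3)
  C: 001 (length 3)
  H: 11 (length 2)
  E: 01 (length 2)
Average code length: 99/46 = 2.1522 bits/symbol


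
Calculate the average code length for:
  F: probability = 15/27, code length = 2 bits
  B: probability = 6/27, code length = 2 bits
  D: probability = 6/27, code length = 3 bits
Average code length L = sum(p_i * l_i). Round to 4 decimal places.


Weighted contributions p_i * l_i:
  F: (15/27) * 2 = 30/27
  B: (6/27) * 2 = 12/27
  D: (6/27) * 3 = 18/27
Sum = (30 + 12 + 18)/27 = 60/27

L = 60/27 = 2.2222 bits/symbol


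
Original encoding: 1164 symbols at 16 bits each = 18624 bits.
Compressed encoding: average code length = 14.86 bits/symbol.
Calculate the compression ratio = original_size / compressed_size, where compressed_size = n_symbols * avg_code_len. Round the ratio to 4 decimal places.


original_size = n_symbols * orig_bits = 1164 * 16 = 18624 bits
compressed_size = n_symbols * avg_code_len = 1164 * 14.86 = 17297.04 bits
ratio = original_size / compressed_size = 18624 / 17297.04 = 1.0767

Compression ratio = 1.0767


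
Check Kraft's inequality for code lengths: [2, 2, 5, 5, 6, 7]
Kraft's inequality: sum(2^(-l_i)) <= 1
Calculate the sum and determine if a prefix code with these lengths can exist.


Sum = 2^(-2) + 2^(-2) + 2^(-5) + 2^(-5) + 2^(-6) + 2^(-7)
    = 0.25 + 0.25 + 0.03125 + 0.03125 + 0.015625 + 0.0078125
    = 75/128 = 0.5859375
Since 0.5859375 <= 1, Kraft's inequality IS satisfied.
A prefix code with these lengths CAN exist.

Kraft sum = 0.5859375. Satisfied.


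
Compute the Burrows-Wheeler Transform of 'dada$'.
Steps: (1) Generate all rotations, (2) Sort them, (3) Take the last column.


Rotations (sorted):
  0: $dada -> last char: a
  1: a$dad -> last char: d
  2: ada$d -> last char: d
  3: da$da -> last char: a
  4: dada$ -> last char: $


BWT = adda$


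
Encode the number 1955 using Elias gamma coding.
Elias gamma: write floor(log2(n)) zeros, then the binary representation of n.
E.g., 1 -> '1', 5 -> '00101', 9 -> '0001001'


num_bits = floor(log2(1955)) + 1 = 11
leading_zeros = num_bits - 1 = 10
binary(1955) = 11110100011

Elias gamma(1955) = '0000000000' + '11110100011' = 000000000011110100011 (21 bits)


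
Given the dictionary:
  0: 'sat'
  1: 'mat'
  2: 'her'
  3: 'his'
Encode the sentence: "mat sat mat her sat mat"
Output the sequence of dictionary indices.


Look up each word in the dictionary:
  'mat' -> 1
  'sat' -> 0
  'mat' -> 1
  'her' -> 2
  'sat' -> 0
  'mat' -> 1

Encoded: [1, 0, 1, 2, 0, 1]


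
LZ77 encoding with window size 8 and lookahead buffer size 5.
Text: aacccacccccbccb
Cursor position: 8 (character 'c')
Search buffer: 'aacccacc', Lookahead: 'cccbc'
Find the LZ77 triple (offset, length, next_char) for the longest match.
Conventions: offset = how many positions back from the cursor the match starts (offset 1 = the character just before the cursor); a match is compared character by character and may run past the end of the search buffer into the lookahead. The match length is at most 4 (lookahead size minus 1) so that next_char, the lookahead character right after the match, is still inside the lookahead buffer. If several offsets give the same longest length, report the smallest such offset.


Try each offset into the search buffer:
  offset=1 (pos 7, char 'c'): match length 3
  offset=2 (pos 6, char 'c'): match length 3
  offset=3 (pos 5, char 'a'): match length 0
  offset=4 (pos 4, char 'c'): match length 1
  offset=5 (pos 3, char 'c'): match length 2
  offset=6 (pos 2, char 'c'): match length 3
  offset=7 (pos 1, char 'a'): match length 0
  offset=8 (pos 0, char 'a'): match length 0
Longest match has length 3, found at offsets 1, 2, 6; take the smallest, offset 1.
next_char = character at position 8 + 3 = 11 -> 'b'

Best match: offset=1, length=3 (matching 'ccc' starting at position 7)
LZ77 triple: (1, 3, 'b')


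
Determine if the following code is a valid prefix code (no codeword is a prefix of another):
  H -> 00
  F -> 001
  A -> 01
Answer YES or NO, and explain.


Checking each pair (does one codeword prefix another?):
  H='00' vs F='001': prefix -- VIOLATION

NO -- this is NOT a valid prefix code. H (00) is a prefix of F (001).


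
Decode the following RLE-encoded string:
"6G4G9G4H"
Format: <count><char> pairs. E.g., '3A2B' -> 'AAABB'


Expanding each <count><char> pair:
  6G -> 'GGGGGG'
  4G -> 'GGGG'
  9G -> 'GGGGGGGGG'
  4H -> 'HHHH'

Decoded = GGGGGGGGGGGGGGGGGGGHHHH


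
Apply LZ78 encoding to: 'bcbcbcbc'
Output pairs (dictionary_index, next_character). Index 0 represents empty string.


LZ78 encoding steps:
Dictionary: {0: ''}
Step 1: w='' (idx 0), next='b' -> output (0, 'b'), add 'b' as idx 1
Step 2: w='' (idx 0), next='c' -> output (0, 'c'), add 'c' as idx 2
Step 3: w='b' (idx 1), next='c' -> output (1, 'c'), add 'bc' as idx 3
Step 4: w='bc' (idx 3), next='b' -> output (3, 'b'), add 'bcb' as idx 4
Step 5: w='c' (idx 2), end of input -> output (2, '')


Encoded: [(0, 'b'), (0, 'c'), (1, 'c'), (3, 'b'), (2, '')]


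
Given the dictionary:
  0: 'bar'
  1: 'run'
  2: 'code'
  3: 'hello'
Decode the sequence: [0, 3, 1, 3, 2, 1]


Look up each index in the dictionary:
  0 -> 'bar'
  3 -> 'hello'
  1 -> 'run'
  3 -> 'hello'
  2 -> 'code'
  1 -> 'run'

Decoded: "bar hello run hello code run"


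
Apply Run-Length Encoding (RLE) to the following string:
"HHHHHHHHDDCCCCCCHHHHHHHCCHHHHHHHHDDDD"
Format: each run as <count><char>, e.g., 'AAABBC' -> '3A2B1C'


Scanning runs left to right:
  i=0: run of 'H' x 8 -> '8H'
  i=8: run of 'D' x 2 -> '2D'
  i=10: run of 'C' x 6 -> '6C'
  i=16: run of 'H' x 7 -> '7H'
  i=23: run of 'C' x 2 -> '2C'
  i=25: run of 'H' x 8 -> '8H'
  i=33: run of 'D' x 4 -> '4D'

RLE = 8H2D6C7H2C8H4D


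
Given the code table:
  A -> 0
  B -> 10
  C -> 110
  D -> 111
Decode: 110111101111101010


Decoding:
110 -> C
111 -> D
10 -> B
111 -> D
110 -> C
10 -> B
10 -> B


Result: CDBDCBB


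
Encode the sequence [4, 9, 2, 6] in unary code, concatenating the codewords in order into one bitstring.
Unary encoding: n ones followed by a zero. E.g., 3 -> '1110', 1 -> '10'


Encode each number as n ones followed by a terminating 0:
  4 -> 11110 (5 bits)
  9 -> 1111111110 (10 bits)
  2 -> 110 (3 bits)
  6 -> 1111110 (7 bits)
Total length = 5 + 10 + 3 + 7 = 25 bits.

Unary([4, 9, 2, 6]) = 1111011111111101101111110 (25 bits)


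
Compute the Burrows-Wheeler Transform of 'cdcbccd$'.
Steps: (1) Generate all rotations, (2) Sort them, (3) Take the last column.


Rotations (sorted):
  0: $cdcbccd -> last char: d
  1: bccd$cdc -> last char: c
  2: cbccd$cd -> last char: d
  3: ccd$cdcb -> last char: b
  4: cd$cdcbc -> last char: c
  5: cdcbccd$ -> last char: $
  6: d$cdcbcc -> last char: c
  7: dcbccd$c -> last char: c


BWT = dcdbc$cc


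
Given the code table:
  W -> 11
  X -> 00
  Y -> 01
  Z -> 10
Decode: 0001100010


Decoding:
00 -> X
01 -> Y
10 -> Z
00 -> X
10 -> Z


Result: XYZXZ


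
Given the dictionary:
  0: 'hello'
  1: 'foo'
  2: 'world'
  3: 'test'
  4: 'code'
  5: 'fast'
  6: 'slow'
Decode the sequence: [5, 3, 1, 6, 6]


Look up each index in the dictionary:
  5 -> 'fast'
  3 -> 'test'
  1 -> 'foo'
  6 -> 'slow'
  6 -> 'slow'

Decoded: "fast test foo slow slow"


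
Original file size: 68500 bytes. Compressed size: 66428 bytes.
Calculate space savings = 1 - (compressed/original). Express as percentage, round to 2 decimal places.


ratio = compressed/original = 66428/68500 = 0.969752
savings = 1 - ratio = 1 - 0.969752 = 0.030248
as a percentage: 0.030248 * 100 = 3.02%

Space savings = 1 - 66428/68500 = 3.02%


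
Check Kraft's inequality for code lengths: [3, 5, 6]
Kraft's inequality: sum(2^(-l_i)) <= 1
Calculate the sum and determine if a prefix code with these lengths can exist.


Sum = 2^(-3) + 2^(-5) + 2^(-6)
    = 0.125 + 0.03125 + 0.015625
    = 11/64 = 0.171875
Since 0.171875 <= 1, Kraft's inequality IS satisfied.
A prefix code with these lengths CAN exist.

Kraft sum = 0.171875. Satisfied.


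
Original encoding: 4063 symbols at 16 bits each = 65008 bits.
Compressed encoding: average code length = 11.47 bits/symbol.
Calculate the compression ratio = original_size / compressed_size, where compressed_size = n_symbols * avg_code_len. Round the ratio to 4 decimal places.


original_size = n_symbols * orig_bits = 4063 * 16 = 65008 bits
compressed_size = n_symbols * avg_code_len = 4063 * 11.47 = 46602.61 bits
ratio = original_size / compressed_size = 65008 / 46602.61 = 1.3949

Compression ratio = 1.3949


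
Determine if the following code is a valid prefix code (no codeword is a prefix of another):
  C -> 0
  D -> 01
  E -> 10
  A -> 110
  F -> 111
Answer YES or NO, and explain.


Checking each pair (does one codeword prefix another?):
  C='0' vs D='01': prefix -- VIOLATION

NO -- this is NOT a valid prefix code. C (0) is a prefix of D (01).


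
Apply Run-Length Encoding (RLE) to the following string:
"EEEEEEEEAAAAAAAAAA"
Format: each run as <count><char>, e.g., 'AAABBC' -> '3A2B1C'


Scanning runs left to right:
  i=0: run of 'E' x 8 -> '8E'
  i=8: run of 'A' x 10 -> '10A'

RLE = 8E10A


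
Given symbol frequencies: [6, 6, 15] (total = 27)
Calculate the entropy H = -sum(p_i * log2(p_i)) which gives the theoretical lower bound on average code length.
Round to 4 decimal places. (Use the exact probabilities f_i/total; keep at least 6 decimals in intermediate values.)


Per-symbol terms -p_i * log2(p_i) with p_i = f_i/27:
  p = 6/27 = 0.222222: log2(p) = -2.169925, -p*log2(p) = 0.482206
  p = 6/27 = 0.222222: log2(p) = -2.169925, -p*log2(p) = 0.482206
  p = 15/27 = 0.555556: log2(p) = -0.847997, -p*log2(p) = 0.471109
H = 0.482206 + 0.482206 + 0.471109 = 1.435521

H = 1.4355 bits/symbol


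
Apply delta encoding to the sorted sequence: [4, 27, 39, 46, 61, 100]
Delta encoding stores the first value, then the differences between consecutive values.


First value: 4
Deltas:
  27 - 4 = 23
  39 - 27 = 12
  46 - 39 = 7
  61 - 46 = 15
  100 - 61 = 39


Delta encoded: [4, 23, 12, 7, 15, 39]


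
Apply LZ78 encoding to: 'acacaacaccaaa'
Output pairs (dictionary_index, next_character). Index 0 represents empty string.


LZ78 encoding steps:
Dictionary: {0: ''}
Step 1: w='' (idx 0), next='a' -> output (0, 'a'), add 'a' as idx 1
Step 2: w='' (idx 0), next='c' -> output (0, 'c'), add 'c' as idx 2
Step 3: w='a' (idx 1), next='c' -> output (1, 'c'), add 'ac' as idx 3
Step 4: w='a' (idx 1), next='a' -> output (1, 'a'), add 'aa' as idx 4
Step 5: w='c' (idx 2), next='a' -> output (2, 'a'), add 'ca' as idx 5
Step 6: w='c' (idx 2), next='c' -> output (2, 'c'), add 'cc' as idx 6
Step 7: w='aa' (idx 4), next='a' -> output (4, 'a'), add 'aaa' as idx 7


Encoded: [(0, 'a'), (0, 'c'), (1, 'c'), (1, 'a'), (2, 'a'), (2, 'c'), (4, 'a')]


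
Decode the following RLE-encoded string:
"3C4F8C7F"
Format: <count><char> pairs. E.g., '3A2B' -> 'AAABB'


Expanding each <count><char> pair:
  3C -> 'CCC'
  4F -> 'FFFF'
  8C -> 'CCCCCCCC'
  7F -> 'FFFFFFF'

Decoded = CCCFFFFCCCCCCCCFFFFFFF


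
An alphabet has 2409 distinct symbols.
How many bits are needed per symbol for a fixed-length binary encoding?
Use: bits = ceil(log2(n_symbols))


log2(2409) = 11.2342
Bracket: 2^11 = 2048 < 2409 <= 2^12 = 4096
So ceil(log2(2409)) = 12

bits = ceil(log2(2409)) = ceil(11.2342) = 12 bits


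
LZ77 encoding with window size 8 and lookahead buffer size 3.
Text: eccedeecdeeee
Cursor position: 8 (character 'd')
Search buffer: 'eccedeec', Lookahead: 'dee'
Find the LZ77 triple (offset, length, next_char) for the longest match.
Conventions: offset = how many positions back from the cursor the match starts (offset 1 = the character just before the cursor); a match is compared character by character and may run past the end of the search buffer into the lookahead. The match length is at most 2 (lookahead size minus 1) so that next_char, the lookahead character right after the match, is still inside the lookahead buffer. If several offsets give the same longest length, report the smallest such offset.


Try each offset into the search buffer:
  offset=1 (pos 7, char 'c'): match length 0
  offset=2 (pos 6, char 'e'): match length 0
  offset=3 (pos 5, char 'e'): match length 0
  offset=4 (pos 4, char 'd'): match length 2
  offset=5 (pos 3, char 'e'): match length 0
  offset=6 (pos 2, char 'c'): match length 0
  offset=7 (pos 1, char 'c'): match length 0
  offset=8 (pos 0, char 'e'): match length 0
Longest match has length 2 at offset 4.
next_char = character at position 8 + 2 = 10 -> 'e'

Best match: offset=4, length=2 (matching 'de' starting at position 4)
LZ77 triple: (4, 2, 'e')


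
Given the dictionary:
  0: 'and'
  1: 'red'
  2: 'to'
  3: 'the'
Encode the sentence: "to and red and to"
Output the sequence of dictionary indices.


Look up each word in the dictionary:
  'to' -> 2
  'and' -> 0
  'red' -> 1
  'and' -> 0
  'to' -> 2

Encoded: [2, 0, 1, 0, 2]


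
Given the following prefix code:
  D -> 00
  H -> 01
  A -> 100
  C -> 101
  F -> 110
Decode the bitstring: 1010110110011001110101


Decoding step by step:
Bits 101 -> C
Bits 01 -> H
Bits 101 -> C
Bits 100 -> A
Bits 110 -> F
Bits 01 -> H
Bits 110 -> F
Bits 101 -> C


Decoded message: CHCAFHFC


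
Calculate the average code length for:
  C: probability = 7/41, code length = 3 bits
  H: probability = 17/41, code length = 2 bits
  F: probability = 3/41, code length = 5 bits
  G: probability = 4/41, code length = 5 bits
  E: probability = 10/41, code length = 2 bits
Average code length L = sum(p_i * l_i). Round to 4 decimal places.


Weighted contributions p_i * l_i:
  C: (7/41) * 3 = 21/41
  H: (17/41) * 2 = 34/41
  F: (3/41) * 5 = 15/41
  G: (4/41) * 5 = 20/41
  E: (10/41) * 2 = 20/41
Sum = (21 + 34 + 15 + 20 + 20)/41 = 110/41

L = 110/41 = 2.6829 bits/symbol


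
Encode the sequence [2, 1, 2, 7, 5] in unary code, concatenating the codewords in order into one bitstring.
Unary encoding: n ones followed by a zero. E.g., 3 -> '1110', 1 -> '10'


Encode each number as n ones followed by a terminating 0:
  2 -> 110 (3 bits)
  1 -> 10 (2 bits)
  2 -> 110 (3 bits)
  7 -> 11111110 (8 bits)
  5 -> 111110 (6 bits)
Total length = 3 + 2 + 3 + 8 + 6 = 22 bits.

Unary([2, 1, 2, 7, 5]) = 1101011011111110111110 (22 bits)


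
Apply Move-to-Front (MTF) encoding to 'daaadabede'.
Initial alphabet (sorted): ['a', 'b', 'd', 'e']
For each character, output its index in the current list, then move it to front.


MTF encoding:
'd': index 2 in ['a', 'b', 'd', 'e'] -> ['d', 'a', 'b', 'e']
'a': index 1 in ['d', 'a', 'b', 'e'] -> ['a', 'd', 'b', 'e']
'a': index 0 in ['a', 'd', 'b', 'e'] -> ['a', 'd', 'b', 'e']
'a': index 0 in ['a', 'd', 'b', 'e'] -> ['a', 'd', 'b', 'e']
'd': index 1 in ['a', 'd', 'b', 'e'] -> ['d', 'a', 'b', 'e']
'a': index 1 in ['d', 'a', 'b', 'e'] -> ['a', 'd', 'b', 'e']
'b': index 2 in ['a', 'd', 'b', 'e'] -> ['b', 'a', 'd', 'e']
'e': index 3 in ['b', 'a', 'd', 'e'] -> ['e', 'b', 'a', 'd']
'd': index 3 in ['e', 'b', 'a', 'd'] -> ['d', 'e', 'b', 'a']
'e': index 1 in ['d', 'e', 'b', 'a'] -> ['e', 'd', 'b', 'a']


Output: [2, 1, 0, 0, 1, 1, 2, 3, 3, 1]


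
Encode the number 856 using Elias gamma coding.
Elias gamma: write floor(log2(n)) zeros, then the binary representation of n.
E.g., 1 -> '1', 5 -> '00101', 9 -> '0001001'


num_bits = floor(log2(856)) + 1 = 10
leading_zeros = num_bits - 1 = 9
binary(856) = 1101011000

Elias gamma(856) = '000000000' + '1101011000' = 0000000001101011000 (19 bits)


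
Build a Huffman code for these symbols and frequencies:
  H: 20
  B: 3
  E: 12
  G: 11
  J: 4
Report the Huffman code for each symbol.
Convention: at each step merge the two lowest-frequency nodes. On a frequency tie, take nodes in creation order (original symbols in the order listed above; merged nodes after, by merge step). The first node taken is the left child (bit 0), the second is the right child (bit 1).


Huffman tree construction:
Step 1: Merge B(3) + J(4) = 7
Step 2: Merge (B+J)(7) + G(11) = 18
Step 3: Merge E(12) + ((B+J)+G)(18) = 30
Step 4: Merge H(20) + (E+((B+J)+G))(30) = 50
Read each symbol's code off the tree from the root (left child = 0, right child = 1).

Codes:
  H: 0 (length 1)
  B: 1100 (length 4)
  E: 10 (length 2)
  G: 111 (length 3)
  J: 1101 (length 4)
Average code length: 105/50 = 2.1000 bits/symbol


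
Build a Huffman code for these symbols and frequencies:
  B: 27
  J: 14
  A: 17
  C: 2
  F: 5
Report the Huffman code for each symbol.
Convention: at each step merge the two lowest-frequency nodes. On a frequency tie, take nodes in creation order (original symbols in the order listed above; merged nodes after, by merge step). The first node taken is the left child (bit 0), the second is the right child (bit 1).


Huffman tree construction:
Step 1: Merge C(2) + F(5) = 7
Step 2: Merge (C+F)(7) + J(14) = 21
Step 3: Merge A(17) + ((C+F)+J)(21) = 38
Step 4: Merge B(27) + (A+((C+F)+J))(38) = 65
Read each symbol's code off the tree from the root (left child = 0, right child = 1).

Codes:
  B: 0 (length 1)
  J: 111 (length 3)
  A: 10 (length 2)
  C: 1100 (length 4)
  F: 1101 (length 4)
Average code length: 131/65 = 2.0154 bits/symbol
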